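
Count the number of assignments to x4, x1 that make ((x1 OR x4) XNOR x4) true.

Satisfying assignments: (0,0), (1,0), (1,1)
Count: 3 out of 4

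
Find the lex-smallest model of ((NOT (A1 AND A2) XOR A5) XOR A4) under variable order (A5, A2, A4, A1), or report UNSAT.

A5=0, A2=0, A4=0, A1=0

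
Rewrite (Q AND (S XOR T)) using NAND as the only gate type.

((Q NAND ((S NAND (S NAND T)) NAND (T NAND (S NAND T)))) NAND (Q NAND ((S NAND (S NAND T)) NAND (T NAND (S NAND T)))))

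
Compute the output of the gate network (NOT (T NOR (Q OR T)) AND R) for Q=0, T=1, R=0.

Substituting: (NOT (1 NOR (0 OR 1)) AND 0)
= 0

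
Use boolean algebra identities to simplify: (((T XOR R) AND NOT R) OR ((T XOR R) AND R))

By distribution ((E AND v) OR (E AND NOT v) = E):
= (T XOR R)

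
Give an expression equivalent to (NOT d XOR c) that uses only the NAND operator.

(((d NAND d) NAND ((d NAND d) NAND c)) NAND (c NAND ((d NAND d) NAND c)))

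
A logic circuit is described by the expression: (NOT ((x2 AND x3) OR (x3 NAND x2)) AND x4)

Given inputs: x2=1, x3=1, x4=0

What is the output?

Substituting: (NOT ((1 AND 1) OR (1 NAND 1)) AND 0)
= 0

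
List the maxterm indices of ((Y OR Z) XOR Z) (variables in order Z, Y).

ΠM(0, 2, 3) = (Z OR Y) AND (NOT Z OR Y) AND (NOT Z OR NOT Y)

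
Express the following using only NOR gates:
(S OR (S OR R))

((S NOR ((S NOR R) NOR (S NOR R))) NOR (S NOR ((S NOR R) NOR (S NOR R))))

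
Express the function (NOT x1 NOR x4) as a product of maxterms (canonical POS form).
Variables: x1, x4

ΠM(0, 1, 3) = (x1 OR x4) AND (x1 OR NOT x4) AND (NOT x1 OR NOT x4)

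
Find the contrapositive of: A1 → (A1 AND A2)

Contrapositive: NOT (A1 AND A2) → NOT A1
Note: A statement and its contrapositive are logically equivalent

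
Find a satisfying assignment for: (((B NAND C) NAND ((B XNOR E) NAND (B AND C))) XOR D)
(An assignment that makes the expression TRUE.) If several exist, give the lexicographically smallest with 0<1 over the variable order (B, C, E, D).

B=0, C=0, E=0, D=1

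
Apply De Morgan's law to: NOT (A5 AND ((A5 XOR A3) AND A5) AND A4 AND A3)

NOT A5 OR NOT ((A5 XOR A3) AND A5) OR NOT A4 OR NOT A3
De Morgan's: NOT(AND of terms) = OR of negations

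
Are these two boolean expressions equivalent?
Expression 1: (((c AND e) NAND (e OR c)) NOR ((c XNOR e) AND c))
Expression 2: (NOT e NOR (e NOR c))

No. Counterexample: with c=0, e=1, Expression 1 = 0 but Expression 2 = 1.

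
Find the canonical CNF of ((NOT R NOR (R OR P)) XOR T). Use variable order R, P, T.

(R OR P OR T) AND (R OR NOT P OR T) AND (NOT R OR P OR T) AND (NOT R OR NOT P OR T)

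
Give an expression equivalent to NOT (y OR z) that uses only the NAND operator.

(((y NAND y) NAND (z NAND z)) NAND ((y NAND y) NAND (z NAND z)))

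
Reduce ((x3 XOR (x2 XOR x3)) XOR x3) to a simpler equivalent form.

By XOR self-cancellation ((E XOR v) XOR v = E):
= (x2 XOR x3)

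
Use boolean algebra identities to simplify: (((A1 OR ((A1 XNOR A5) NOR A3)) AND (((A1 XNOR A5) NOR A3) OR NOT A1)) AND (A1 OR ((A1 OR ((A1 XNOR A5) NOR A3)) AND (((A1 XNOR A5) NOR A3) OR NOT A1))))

By absorption (E AND (E OR v) = E) then distribution ((E OR v) AND (E OR NOT v) = E):
= ((A1 XNOR A5) NOR A3)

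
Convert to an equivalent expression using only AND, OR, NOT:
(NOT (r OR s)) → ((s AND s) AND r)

(r OR s) OR ((s AND s) AND r)
(Implication elimination: A → B = NOT A OR B)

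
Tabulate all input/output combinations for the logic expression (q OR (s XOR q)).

s | q | Output
--------------
0 | 0 | 0
0 | 1 | 1
1 | 0 | 1
1 | 1 | 1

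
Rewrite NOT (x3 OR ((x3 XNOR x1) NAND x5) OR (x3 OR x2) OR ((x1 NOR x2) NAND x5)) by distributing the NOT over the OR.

NOT x3 AND NOT ((x3 XNOR x1) NAND x5) AND NOT (x3 OR x2) AND NOT ((x1 NOR x2) NAND x5)
De Morgan's: NOT(OR of terms) = AND of negations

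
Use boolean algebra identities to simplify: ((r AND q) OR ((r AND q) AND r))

By absorption (E OR (E AND v) = E):
= (r AND q)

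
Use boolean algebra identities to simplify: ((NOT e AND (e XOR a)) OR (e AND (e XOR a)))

By distribution ((E AND v) OR (E AND NOT v) = E):
= (e XOR a)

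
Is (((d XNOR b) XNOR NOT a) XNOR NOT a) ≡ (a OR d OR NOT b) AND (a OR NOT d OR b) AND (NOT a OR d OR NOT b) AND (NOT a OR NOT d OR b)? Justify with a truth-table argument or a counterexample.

Yes, they are equivalent — the two output columns agree on all 8 assignments:
a | d | b | Expression 1 | Expression 2
---------------------------------------
0 | 0 | 0 | 1 | 1
0 | 0 | 1 | 0 | 0
0 | 1 | 0 | 0 | 0
0 | 1 | 1 | 1 | 1
1 | 0 | 0 | 1 | 1
1 | 0 | 1 | 0 | 0
1 | 1 | 0 | 0 | 0
1 | 1 | 1 | 1 | 1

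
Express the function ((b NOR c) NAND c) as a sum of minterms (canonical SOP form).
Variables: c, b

Σm(0, 1, 2, 3) = (NOT c AND NOT b) OR (NOT c AND b) OR (c AND NOT b) OR (c AND b)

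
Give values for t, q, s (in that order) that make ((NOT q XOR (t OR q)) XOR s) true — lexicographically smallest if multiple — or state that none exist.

t=0, q=0, s=0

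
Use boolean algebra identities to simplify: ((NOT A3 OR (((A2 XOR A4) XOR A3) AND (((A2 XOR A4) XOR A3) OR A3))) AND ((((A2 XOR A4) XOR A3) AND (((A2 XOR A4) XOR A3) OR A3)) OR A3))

By distribution ((E OR v) AND (E OR NOT v) = E) then absorption (E AND (E OR v) = E):
= ((A2 XOR A4) XOR A3)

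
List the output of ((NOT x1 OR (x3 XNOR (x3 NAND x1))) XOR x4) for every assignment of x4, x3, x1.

x4 | x3 | x1 | Output
---------------------
0 | 0 | 0 | 1
0 | 0 | 1 | 0
0 | 1 | 0 | 1
0 | 1 | 1 | 0
1 | 0 | 0 | 0
1 | 0 | 1 | 1
1 | 1 | 0 | 0
1 | 1 | 1 | 1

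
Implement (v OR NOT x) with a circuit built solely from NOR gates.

((v NOR (x NOR x)) NOR (v NOR (x NOR x)))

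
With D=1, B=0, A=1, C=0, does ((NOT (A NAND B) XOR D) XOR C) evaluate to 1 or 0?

Substituting: ((NOT (1 NAND 0) XOR 1) XOR 0)
= 1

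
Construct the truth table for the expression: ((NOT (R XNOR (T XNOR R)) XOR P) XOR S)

P | S | R | T | Output
----------------------
0 | 0 | 0 | 0 | 1
0 | 0 | 0 | 1 | 0
0 | 0 | 1 | 0 | 1
0 | 0 | 1 | 1 | 0
0 | 1 | 0 | 0 | 0
0 | 1 | 0 | 1 | 1
0 | 1 | 1 | 0 | 0
0 | 1 | 1 | 1 | 1
1 | 0 | 0 | 0 | 0
1 | 0 | 0 | 1 | 1
1 | 0 | 1 | 0 | 0
1 | 0 | 1 | 1 | 1
1 | 1 | 0 | 0 | 1
1 | 1 | 0 | 1 | 0
1 | 1 | 1 | 0 | 1
1 | 1 | 1 | 1 | 0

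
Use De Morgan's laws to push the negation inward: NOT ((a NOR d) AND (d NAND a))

NOT (a NOR d) OR NOT (d NAND a)
De Morgan's: NOT(AND of terms) = OR of negations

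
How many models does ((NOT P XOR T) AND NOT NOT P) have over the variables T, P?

Satisfying assignments: (1,1)
Count: 1 out of 4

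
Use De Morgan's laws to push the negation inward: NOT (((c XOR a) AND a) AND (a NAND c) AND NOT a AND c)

NOT ((c XOR a) AND a) OR NOT (a NAND c) OR a OR NOT c
De Morgan's: NOT(AND of terms) = OR of negations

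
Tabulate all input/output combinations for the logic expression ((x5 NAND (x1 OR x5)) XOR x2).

x1 | x2 | x5 | Output
---------------------
0 | 0 | 0 | 1
0 | 0 | 1 | 0
0 | 1 | 0 | 0
0 | 1 | 1 | 1
1 | 0 | 0 | 1
1 | 0 | 1 | 0
1 | 1 | 0 | 0
1 | 1 | 1 | 1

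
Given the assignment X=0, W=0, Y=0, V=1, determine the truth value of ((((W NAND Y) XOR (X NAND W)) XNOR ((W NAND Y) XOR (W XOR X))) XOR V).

Substituting: ((((0 NAND 0) XOR (0 NAND 0)) XNOR ((0 NAND 0) XOR (0 XOR 0))) XOR 1)
= 1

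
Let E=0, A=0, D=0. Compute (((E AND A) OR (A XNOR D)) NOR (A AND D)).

Substituting: (((0 AND 0) OR (0 XNOR 0)) NOR (0 AND 0))
= 0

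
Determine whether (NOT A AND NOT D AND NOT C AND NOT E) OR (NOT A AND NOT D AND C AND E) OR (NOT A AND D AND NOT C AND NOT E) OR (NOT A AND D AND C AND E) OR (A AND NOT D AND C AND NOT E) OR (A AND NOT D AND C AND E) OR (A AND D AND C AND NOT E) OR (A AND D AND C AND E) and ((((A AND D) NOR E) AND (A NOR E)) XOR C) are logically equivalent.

Yes, they are equivalent — the two output columns agree on all 16 assignments:
A | D | C | E | Expression 1 | Expression 2
-------------------------------------------
0 | 0 | 0 | 0 | 1 | 1
0 | 0 | 0 | 1 | 0 | 0
0 | 0 | 1 | 0 | 0 | 0
0 | 0 | 1 | 1 | 1 | 1
0 | 1 | 0 | 0 | 1 | 1
0 | 1 | 0 | 1 | 0 | 0
0 | 1 | 1 | 0 | 0 | 0
0 | 1 | 1 | 1 | 1 | 1
1 | 0 | 0 | 0 | 0 | 0
1 | 0 | 0 | 1 | 0 | 0
1 | 0 | 1 | 0 | 1 | 1
1 | 0 | 1 | 1 | 1 | 1
1 | 1 | 0 | 0 | 0 | 0
1 | 1 | 0 | 1 | 0 | 0
1 | 1 | 1 | 0 | 1 | 1
1 | 1 | 1 | 1 | 1 | 1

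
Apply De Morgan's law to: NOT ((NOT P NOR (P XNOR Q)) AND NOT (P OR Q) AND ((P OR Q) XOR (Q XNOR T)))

NOT (NOT P NOR (P XNOR Q)) OR (P OR Q) OR NOT ((P OR Q) XOR (Q XNOR T))
De Morgan's: NOT(AND of terms) = OR of negations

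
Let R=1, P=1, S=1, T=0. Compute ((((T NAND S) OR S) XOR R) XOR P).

Substituting: ((((0 NAND 1) OR 1) XOR 1) XOR 1)
= 1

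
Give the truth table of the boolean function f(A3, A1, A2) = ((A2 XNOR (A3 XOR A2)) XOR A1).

A3 | A1 | A2 | Output
---------------------
0 | 0 | 0 | 1
0 | 0 | 1 | 1
0 | 1 | 0 | 0
0 | 1 | 1 | 0
1 | 0 | 0 | 0
1 | 0 | 1 | 0
1 | 1 | 0 | 1
1 | 1 | 1 | 1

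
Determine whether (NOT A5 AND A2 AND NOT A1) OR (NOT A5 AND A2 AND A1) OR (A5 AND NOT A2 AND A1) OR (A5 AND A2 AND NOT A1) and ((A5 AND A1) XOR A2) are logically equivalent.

Yes, they are equivalent — the two output columns agree on all 8 assignments:
A5 | A2 | A1 | Expression 1 | Expression 2
------------------------------------------
0 | 0 | 0 | 0 | 0
0 | 0 | 1 | 0 | 0
0 | 1 | 0 | 1 | 1
0 | 1 | 1 | 1 | 1
1 | 0 | 0 | 0 | 0
1 | 0 | 1 | 1 | 1
1 | 1 | 0 | 1 | 1
1 | 1 | 1 | 0 | 0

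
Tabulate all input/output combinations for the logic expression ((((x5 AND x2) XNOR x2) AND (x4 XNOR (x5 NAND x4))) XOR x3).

x3 | x4 | x5 | x2 | Output
--------------------------
0 | 0 | 0 | 0 | 0
0 | 0 | 0 | 1 | 0
0 | 0 | 1 | 0 | 0
0 | 0 | 1 | 1 | 0
0 | 1 | 0 | 0 | 1
0 | 1 | 0 | 1 | 0
0 | 1 | 1 | 0 | 0
0 | 1 | 1 | 1 | 0
1 | 0 | 0 | 0 | 1
1 | 0 | 0 | 1 | 1
1 | 0 | 1 | 0 | 1
1 | 0 | 1 | 1 | 1
1 | 1 | 0 | 0 | 0
1 | 1 | 0 | 1 | 1
1 | 1 | 1 | 0 | 1
1 | 1 | 1 | 1 | 1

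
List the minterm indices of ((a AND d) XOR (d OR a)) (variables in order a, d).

Σm(1, 2) = (NOT a AND d) OR (a AND NOT d)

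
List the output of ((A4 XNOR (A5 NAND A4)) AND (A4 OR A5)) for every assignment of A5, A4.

A5 | A4 | Output
----------------
0 | 0 | 0
0 | 1 | 1
1 | 0 | 0
1 | 1 | 0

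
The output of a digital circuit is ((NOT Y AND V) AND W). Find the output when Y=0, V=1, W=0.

Substituting: ((NOT 0 AND 1) AND 0)
= 0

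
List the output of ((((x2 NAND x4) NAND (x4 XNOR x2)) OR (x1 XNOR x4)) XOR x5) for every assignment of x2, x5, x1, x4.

x2 | x5 | x1 | x4 | Output
--------------------------
0 | 0 | 0 | 0 | 1
0 | 0 | 0 | 1 | 1
0 | 0 | 1 | 0 | 0
0 | 0 | 1 | 1 | 1
0 | 1 | 0 | 0 | 0
0 | 1 | 0 | 1 | 0
0 | 1 | 1 | 0 | 1
0 | 1 | 1 | 1 | 0
1 | 0 | 0 | 0 | 1
1 | 0 | 0 | 1 | 1
1 | 0 | 1 | 0 | 1
1 | 0 | 1 | 1 | 1
1 | 1 | 0 | 0 | 0
1 | 1 | 0 | 1 | 0
1 | 1 | 1 | 0 | 0
1 | 1 | 1 | 1 | 0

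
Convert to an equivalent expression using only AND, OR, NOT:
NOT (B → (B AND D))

B AND NOT (B AND D)
(Negated implication: NOT(A → B) = A AND NOT B)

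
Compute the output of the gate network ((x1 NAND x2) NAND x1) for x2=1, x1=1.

Substituting: ((1 NAND 1) NAND 1)
= 1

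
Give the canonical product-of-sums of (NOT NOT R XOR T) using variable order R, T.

ΠM(0, 3) = (R OR T) AND (NOT R OR NOT T)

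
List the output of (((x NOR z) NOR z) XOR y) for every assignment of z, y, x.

z | y | x | Output
------------------
0 | 0 | 0 | 0
0 | 0 | 1 | 1
0 | 1 | 0 | 1
0 | 1 | 1 | 0
1 | 0 | 0 | 0
1 | 0 | 1 | 0
1 | 1 | 0 | 1
1 | 1 | 1 | 1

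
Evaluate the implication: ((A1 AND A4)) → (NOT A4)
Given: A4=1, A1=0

Antecedent ((A1 AND A4)) = 0; consequent (NOT A4) = 0.
0 → 0 = 1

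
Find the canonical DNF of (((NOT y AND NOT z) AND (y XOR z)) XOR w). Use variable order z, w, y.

(NOT z AND w AND NOT y) OR (NOT z AND w AND y) OR (z AND w AND NOT y) OR (z AND w AND y)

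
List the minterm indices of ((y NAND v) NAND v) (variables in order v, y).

Σm(0, 1, 3) = (NOT v AND NOT y) OR (NOT v AND y) OR (v AND y)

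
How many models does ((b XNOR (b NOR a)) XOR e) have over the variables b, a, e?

Satisfying assignments: (0,0,1), (0,1,0), (1,0,1), (1,1,1)
Count: 4 out of 8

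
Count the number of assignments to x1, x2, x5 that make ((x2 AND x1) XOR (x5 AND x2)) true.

Satisfying assignments: (0,1,1), (1,1,0)
Count: 2 out of 8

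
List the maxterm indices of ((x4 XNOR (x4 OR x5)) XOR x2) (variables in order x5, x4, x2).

ΠM(1, 3, 4, 7) = (x5 OR x4 OR NOT x2) AND (x5 OR NOT x4 OR NOT x2) AND (NOT x5 OR x4 OR x2) AND (NOT x5 OR NOT x4 OR NOT x2)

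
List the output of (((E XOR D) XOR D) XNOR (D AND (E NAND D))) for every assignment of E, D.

E | D | Output
--------------
0 | 0 | 1
0 | 1 | 0
1 | 0 | 0
1 | 1 | 0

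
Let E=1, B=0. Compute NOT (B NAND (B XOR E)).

Substituting: NOT (0 NAND (0 XOR 1))
= 0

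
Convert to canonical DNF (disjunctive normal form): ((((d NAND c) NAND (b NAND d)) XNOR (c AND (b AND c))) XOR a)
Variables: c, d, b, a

(NOT c AND NOT d AND NOT b AND NOT a) OR (NOT c AND NOT d AND b AND NOT a) OR (NOT c AND d AND NOT b AND NOT a) OR (NOT c AND d AND b AND a) OR (c AND NOT d AND NOT b AND NOT a) OR (c AND NOT d AND b AND a) OR (c AND d AND NOT b AND a) OR (c AND d AND b AND NOT a)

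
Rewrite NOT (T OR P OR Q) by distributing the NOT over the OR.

NOT T AND NOT P AND NOT Q
De Morgan's: NOT(OR of terms) = AND of negations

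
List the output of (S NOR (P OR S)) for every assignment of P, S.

P | S | Output
--------------
0 | 0 | 1
0 | 1 | 0
1 | 0 | 0
1 | 1 | 0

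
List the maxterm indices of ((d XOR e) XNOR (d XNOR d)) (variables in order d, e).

ΠM(0, 3) = (d OR e) AND (NOT d OR NOT e)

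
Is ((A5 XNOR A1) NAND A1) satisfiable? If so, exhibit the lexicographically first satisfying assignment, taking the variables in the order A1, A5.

A1=0, A5=0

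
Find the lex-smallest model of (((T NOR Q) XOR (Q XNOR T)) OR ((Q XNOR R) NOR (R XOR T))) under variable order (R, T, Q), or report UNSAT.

R=0, T=0, Q=1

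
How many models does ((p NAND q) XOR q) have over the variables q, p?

Satisfying assignments: (0,0), (0,1), (1,1)
Count: 3 out of 4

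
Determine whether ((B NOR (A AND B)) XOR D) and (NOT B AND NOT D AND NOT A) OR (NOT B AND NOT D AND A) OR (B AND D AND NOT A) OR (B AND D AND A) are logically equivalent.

Yes, they are equivalent — the two output columns agree on all 8 assignments:
B | D | A | Expression 1 | Expression 2
---------------------------------------
0 | 0 | 0 | 1 | 1
0 | 0 | 1 | 1 | 1
0 | 1 | 0 | 0 | 0
0 | 1 | 1 | 0 | 0
1 | 0 | 0 | 0 | 0
1 | 0 | 1 | 0 | 0
1 | 1 | 0 | 1 | 1
1 | 1 | 1 | 1 | 1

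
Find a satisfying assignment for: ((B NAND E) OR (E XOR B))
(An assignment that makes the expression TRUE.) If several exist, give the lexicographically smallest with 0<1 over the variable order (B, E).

B=0, E=0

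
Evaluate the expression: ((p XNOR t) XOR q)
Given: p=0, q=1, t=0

Substituting: ((0 XNOR 0) XOR 1)
= 0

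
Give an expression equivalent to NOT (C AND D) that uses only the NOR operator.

(((C NOR C) NOR (D NOR D)) NOR ((C NOR C) NOR (D NOR D)))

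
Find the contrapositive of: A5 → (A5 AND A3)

Contrapositive: NOT (A5 AND A3) → NOT A5
Note: A statement and its contrapositive are logically equivalent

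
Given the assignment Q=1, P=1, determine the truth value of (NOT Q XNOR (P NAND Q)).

Substituting: (NOT 1 XNOR (1 NAND 1))
= 1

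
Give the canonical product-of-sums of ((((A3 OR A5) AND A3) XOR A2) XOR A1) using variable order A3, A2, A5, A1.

ΠM(0, 2, 5, 7, 9, 11, 12, 14) = (A3 OR A2 OR A5 OR A1) AND (A3 OR A2 OR NOT A5 OR A1) AND (A3 OR NOT A2 OR A5 OR NOT A1) AND (A3 OR NOT A2 OR NOT A5 OR NOT A1) AND (NOT A3 OR A2 OR A5 OR NOT A1) AND (NOT A3 OR A2 OR NOT A5 OR NOT A1) AND (NOT A3 OR NOT A2 OR A5 OR A1) AND (NOT A3 OR NOT A2 OR NOT A5 OR A1)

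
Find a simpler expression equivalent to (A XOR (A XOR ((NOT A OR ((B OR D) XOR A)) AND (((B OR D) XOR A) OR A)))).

By XOR self-cancellation ((E XOR v) XOR v = E) then distribution ((E OR v) AND (E OR NOT v) = E):
= ((B OR D) XOR A)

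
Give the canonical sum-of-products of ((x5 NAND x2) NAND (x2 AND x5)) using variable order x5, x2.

Σm(0, 1, 2, 3) = (NOT x5 AND NOT x2) OR (NOT x5 AND x2) OR (x5 AND NOT x2) OR (x5 AND x2)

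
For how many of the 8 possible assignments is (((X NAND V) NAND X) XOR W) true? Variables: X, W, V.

Satisfying assignments: (0,0,0), (0,0,1), (1,0,1), (1,1,0)
Count: 4 out of 8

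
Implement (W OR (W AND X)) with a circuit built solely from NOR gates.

((W NOR ((W NOR W) NOR (X NOR X))) NOR (W NOR ((W NOR W) NOR (X NOR X))))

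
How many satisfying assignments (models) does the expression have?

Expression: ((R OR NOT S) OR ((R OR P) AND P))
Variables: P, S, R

Satisfying assignments: (0,0,0), (0,0,1), (0,1,1), (1,0,0), (1,0,1), (1,1,0), (1,1,1)
Count: 7 out of 8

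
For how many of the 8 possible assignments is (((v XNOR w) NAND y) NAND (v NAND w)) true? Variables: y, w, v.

Satisfying assignments: (0,1,1), (1,0,0), (1,1,1)
Count: 3 out of 8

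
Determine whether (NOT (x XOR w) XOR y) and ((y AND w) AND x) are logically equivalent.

No. Counterexample: with y=0, x=0, w=0, Expression 1 = 1 but Expression 2 = 0.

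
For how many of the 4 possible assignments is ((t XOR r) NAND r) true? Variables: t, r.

Satisfying assignments: (0,0), (1,0), (1,1)
Count: 3 out of 4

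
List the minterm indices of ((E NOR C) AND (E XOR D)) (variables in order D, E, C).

Σm(4) = (D AND NOT E AND NOT C)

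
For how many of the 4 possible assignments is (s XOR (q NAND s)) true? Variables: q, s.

Satisfying assignments: (0,0), (1,0), (1,1)
Count: 3 out of 4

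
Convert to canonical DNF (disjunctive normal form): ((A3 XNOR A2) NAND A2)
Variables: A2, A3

(NOT A2 AND NOT A3) OR (NOT A2 AND A3) OR (A2 AND NOT A3)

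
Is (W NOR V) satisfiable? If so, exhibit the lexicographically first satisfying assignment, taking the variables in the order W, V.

W=0, V=0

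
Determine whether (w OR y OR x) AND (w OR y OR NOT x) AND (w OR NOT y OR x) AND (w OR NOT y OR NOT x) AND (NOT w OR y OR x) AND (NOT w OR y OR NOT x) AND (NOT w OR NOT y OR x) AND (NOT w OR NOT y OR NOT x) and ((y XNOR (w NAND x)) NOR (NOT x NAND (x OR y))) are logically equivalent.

Yes, they are equivalent — the two output columns agree on all 8 assignments:
w | y | x | Expression 1 | Expression 2
---------------------------------------
0 | 0 | 0 | 0 | 0
0 | 0 | 1 | 0 | 0
0 | 1 | 0 | 0 | 0
0 | 1 | 1 | 0 | 0
1 | 0 | 0 | 0 | 0
1 | 0 | 1 | 0 | 0
1 | 1 | 0 | 0 | 0
1 | 1 | 1 | 0 | 0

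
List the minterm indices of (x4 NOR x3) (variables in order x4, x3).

Σm(0) = (NOT x4 AND NOT x3)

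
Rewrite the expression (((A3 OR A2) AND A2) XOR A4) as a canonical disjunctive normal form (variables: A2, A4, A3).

(NOT A2 AND A4 AND NOT A3) OR (NOT A2 AND A4 AND A3) OR (A2 AND NOT A4 AND NOT A3) OR (A2 AND NOT A4 AND A3)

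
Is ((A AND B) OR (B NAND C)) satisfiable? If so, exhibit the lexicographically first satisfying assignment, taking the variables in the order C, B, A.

C=0, B=0, A=0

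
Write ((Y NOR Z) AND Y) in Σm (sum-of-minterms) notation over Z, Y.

Σm() = FALSE (no minterms)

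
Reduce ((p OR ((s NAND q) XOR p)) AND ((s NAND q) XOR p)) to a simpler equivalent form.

By absorption (E AND (E OR v) = E):
= ((s NAND q) XOR p)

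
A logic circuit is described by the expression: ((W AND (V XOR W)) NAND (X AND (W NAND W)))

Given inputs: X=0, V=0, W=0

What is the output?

Substituting: ((0 AND (0 XOR 0)) NAND (0 AND (0 NAND 0)))
= 1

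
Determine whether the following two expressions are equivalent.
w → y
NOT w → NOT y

No, Inverse is not equivalent to original (counterexample: y=0, z=0, w=1)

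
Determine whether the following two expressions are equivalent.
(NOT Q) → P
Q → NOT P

No, Inverse is not equivalent to original (counterexample: P=0, Q=0)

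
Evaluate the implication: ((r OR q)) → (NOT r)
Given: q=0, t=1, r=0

Antecedent ((r OR q)) = 0; consequent (NOT r) = 1.
0 → 1 = 1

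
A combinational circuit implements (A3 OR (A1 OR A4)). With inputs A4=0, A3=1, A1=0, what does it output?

Substituting: (1 OR (0 OR 0))
= 1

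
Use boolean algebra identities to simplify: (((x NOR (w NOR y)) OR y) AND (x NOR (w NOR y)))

By absorption (E AND (E OR v) = E):
= (x NOR (w NOR y))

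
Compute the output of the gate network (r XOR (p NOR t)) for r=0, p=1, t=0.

Substituting: (0 XOR (1 NOR 0))
= 0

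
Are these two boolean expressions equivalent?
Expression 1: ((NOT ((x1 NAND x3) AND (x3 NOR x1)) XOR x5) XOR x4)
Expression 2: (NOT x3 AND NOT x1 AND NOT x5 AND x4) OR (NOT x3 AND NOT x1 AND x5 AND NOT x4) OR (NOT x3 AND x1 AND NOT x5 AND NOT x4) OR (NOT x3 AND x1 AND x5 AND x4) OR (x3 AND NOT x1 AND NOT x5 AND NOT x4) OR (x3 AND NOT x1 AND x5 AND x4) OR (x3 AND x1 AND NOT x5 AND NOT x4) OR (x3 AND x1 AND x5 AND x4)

Yes, they are equivalent — the two output columns agree on all 16 assignments:
x3 | x1 | x5 | x4 | Expression 1 | Expression 2
-----------------------------------------------
0 | 0 | 0 | 0 | 0 | 0
0 | 0 | 0 | 1 | 1 | 1
0 | 0 | 1 | 0 | 1 | 1
0 | 0 | 1 | 1 | 0 | 0
0 | 1 | 0 | 0 | 1 | 1
0 | 1 | 0 | 1 | 0 | 0
0 | 1 | 1 | 0 | 0 | 0
0 | 1 | 1 | 1 | 1 | 1
1 | 0 | 0 | 0 | 1 | 1
1 | 0 | 0 | 1 | 0 | 0
1 | 0 | 1 | 0 | 0 | 0
1 | 0 | 1 | 1 | 1 | 1
1 | 1 | 0 | 0 | 1 | 1
1 | 1 | 0 | 1 | 0 | 0
1 | 1 | 1 | 0 | 0 | 0
1 | 1 | 1 | 1 | 1 | 1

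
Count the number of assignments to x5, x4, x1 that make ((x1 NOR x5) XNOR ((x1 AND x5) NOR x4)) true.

Satisfying assignments: (0,0,0), (0,1,1), (1,0,1), (1,1,0), (1,1,1)
Count: 5 out of 8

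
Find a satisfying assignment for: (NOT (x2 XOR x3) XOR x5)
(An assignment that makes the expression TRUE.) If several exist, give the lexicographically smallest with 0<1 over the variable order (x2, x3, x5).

x2=0, x3=0, x5=0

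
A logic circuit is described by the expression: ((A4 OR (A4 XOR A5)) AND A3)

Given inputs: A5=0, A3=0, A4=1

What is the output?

Substituting: ((1 OR (1 XOR 0)) AND 0)
= 0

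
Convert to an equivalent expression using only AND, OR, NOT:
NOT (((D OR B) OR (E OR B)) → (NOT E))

((D OR B) OR (E OR B)) AND E
(Negated implication: NOT(A → B) = A AND NOT B)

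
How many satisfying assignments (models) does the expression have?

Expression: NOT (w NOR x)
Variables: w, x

Satisfying assignments: (0,1), (1,0), (1,1)
Count: 3 out of 4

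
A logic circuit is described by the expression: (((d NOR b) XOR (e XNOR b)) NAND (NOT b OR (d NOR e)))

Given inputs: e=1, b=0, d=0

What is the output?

Substituting: (((0 NOR 0) XOR (1 XNOR 0)) NAND (NOT 0 OR (0 NOR 1)))
= 0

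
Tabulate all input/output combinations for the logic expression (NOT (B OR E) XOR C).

B | E | C | Output
------------------
0 | 0 | 0 | 1
0 | 0 | 1 | 0
0 | 1 | 0 | 0
0 | 1 | 1 | 1
1 | 0 | 0 | 0
1 | 0 | 1 | 1
1 | 1 | 0 | 0
1 | 1 | 1 | 1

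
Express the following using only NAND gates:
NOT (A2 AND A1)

(((A2 NAND A1) NAND (A2 NAND A1)) NAND ((A2 NAND A1) NAND (A2 NAND A1)))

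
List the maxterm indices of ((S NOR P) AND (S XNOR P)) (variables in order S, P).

ΠM(1, 2, 3) = (S OR NOT P) AND (NOT S OR P) AND (NOT S OR NOT P)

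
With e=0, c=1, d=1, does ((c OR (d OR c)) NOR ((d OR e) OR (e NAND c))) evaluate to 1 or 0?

Substituting: ((1 OR (1 OR 1)) NOR ((1 OR 0) OR (0 NAND 1)))
= 0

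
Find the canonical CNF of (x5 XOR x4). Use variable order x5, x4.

(x5 OR x4) AND (NOT x5 OR NOT x4)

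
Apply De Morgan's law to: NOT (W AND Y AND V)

NOT W OR NOT Y OR NOT V
De Morgan's: NOT(AND of terms) = OR of negations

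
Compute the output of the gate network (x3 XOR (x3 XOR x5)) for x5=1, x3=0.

Substituting: (0 XOR (0 XOR 1))
= 1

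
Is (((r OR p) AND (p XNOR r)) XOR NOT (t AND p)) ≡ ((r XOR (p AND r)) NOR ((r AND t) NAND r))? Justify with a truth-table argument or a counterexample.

No. Counterexample: with p=0, r=0, t=0, Expression 1 = 1 but Expression 2 = 0.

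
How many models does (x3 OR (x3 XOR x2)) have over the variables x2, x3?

Satisfying assignments: (0,1), (1,0), (1,1)
Count: 3 out of 4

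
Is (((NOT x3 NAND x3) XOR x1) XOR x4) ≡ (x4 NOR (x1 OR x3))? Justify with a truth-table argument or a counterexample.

No. Counterexample: with x1=0, x3=1, x4=0, Expression 1 = 1 but Expression 2 = 0.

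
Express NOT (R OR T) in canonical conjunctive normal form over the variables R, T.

(R OR NOT T) AND (NOT R OR T) AND (NOT R OR NOT T)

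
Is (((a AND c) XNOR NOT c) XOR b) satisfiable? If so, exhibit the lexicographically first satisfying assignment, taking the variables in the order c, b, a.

c=0, b=1, a=0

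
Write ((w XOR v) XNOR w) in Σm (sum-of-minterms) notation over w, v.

Σm(0, 2) = (NOT w AND NOT v) OR (w AND NOT v)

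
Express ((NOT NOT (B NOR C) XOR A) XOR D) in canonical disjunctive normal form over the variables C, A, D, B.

(NOT C AND NOT A AND NOT D AND NOT B) OR (NOT C AND NOT A AND D AND B) OR (NOT C AND A AND NOT D AND B) OR (NOT C AND A AND D AND NOT B) OR (C AND NOT A AND D AND NOT B) OR (C AND NOT A AND D AND B) OR (C AND A AND NOT D AND NOT B) OR (C AND A AND NOT D AND B)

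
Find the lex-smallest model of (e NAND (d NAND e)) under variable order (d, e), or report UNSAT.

d=0, e=0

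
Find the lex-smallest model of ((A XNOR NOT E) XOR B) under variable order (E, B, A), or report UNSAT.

E=0, B=0, A=1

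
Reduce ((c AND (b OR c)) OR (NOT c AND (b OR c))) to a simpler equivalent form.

By distribution ((E AND v) OR (E AND NOT v) = E):
= (b OR c)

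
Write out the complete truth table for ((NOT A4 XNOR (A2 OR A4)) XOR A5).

A2 | A4 | A5 | Output
---------------------
0 | 0 | 0 | 0
0 | 0 | 1 | 1
0 | 1 | 0 | 0
0 | 1 | 1 | 1
1 | 0 | 0 | 1
1 | 0 | 1 | 0
1 | 1 | 0 | 0
1 | 1 | 1 | 1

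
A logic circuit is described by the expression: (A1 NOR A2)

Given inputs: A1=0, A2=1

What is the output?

Substituting: (0 NOR 1)
= 0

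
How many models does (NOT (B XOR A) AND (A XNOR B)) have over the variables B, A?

Satisfying assignments: (0,0), (1,1)
Count: 2 out of 4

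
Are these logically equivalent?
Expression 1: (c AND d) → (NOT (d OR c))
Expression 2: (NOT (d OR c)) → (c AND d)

No, Converse is not equivalent to original (counterexample: d=0, c=0)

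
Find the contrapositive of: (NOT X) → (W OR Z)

Contrapositive: NOT (W OR Z) → X
Note: A statement and its contrapositive are logically equivalent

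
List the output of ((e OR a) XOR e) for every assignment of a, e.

a | e | Output
--------------
0 | 0 | 0
0 | 1 | 0
1 | 0 | 1
1 | 1 | 0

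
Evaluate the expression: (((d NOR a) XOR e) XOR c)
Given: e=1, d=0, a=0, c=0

Substituting: (((0 NOR 0) XOR 1) XOR 0)
= 0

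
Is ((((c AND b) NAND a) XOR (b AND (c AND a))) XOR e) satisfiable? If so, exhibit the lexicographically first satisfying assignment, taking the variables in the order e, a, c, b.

e=0, a=0, c=0, b=0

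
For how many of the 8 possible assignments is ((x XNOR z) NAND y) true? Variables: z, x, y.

Satisfying assignments: (0,0,0), (0,1,0), (0,1,1), (1,0,0), (1,0,1), (1,1,0)
Count: 6 out of 8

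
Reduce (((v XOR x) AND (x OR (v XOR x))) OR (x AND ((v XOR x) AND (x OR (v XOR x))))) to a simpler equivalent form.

By absorption (E OR (E AND v) = E) then absorption (E AND (E OR v) = E):
= (v XOR x)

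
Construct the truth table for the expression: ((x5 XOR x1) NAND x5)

x1 | x5 | Output
----------------
0 | 0 | 1
0 | 1 | 0
1 | 0 | 1
1 | 1 | 1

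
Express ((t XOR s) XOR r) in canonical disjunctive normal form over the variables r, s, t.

(NOT r AND NOT s AND t) OR (NOT r AND s AND NOT t) OR (r AND NOT s AND NOT t) OR (r AND s AND t)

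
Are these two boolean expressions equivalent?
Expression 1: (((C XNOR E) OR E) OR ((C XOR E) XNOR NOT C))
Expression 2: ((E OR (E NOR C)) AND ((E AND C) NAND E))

No. Counterexample: with E=1, C=1, Expression 1 = 1 but Expression 2 = 0.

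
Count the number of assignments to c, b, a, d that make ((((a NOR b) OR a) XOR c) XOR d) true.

Satisfying assignments: (0,0,0,0), (0,0,1,0), (0,1,0,1), (0,1,1,0), (1,0,0,1), (1,0,1,1), (1,1,0,0), (1,1,1,1)
Count: 8 out of 16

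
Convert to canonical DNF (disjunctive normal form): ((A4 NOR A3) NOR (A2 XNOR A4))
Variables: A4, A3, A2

(NOT A4 AND A3 AND A2) OR (A4 AND NOT A3 AND NOT A2) OR (A4 AND A3 AND NOT A2)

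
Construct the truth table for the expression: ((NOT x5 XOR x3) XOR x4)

x3 | x5 | x4 | Output
---------------------
0 | 0 | 0 | 1
0 | 0 | 1 | 0
0 | 1 | 0 | 0
0 | 1 | 1 | 1
1 | 0 | 0 | 0
1 | 0 | 1 | 1
1 | 1 | 0 | 1
1 | 1 | 1 | 0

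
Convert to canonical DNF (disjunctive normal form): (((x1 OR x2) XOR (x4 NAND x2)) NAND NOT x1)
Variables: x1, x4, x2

(NOT x1 AND NOT x4 AND x2) OR (x1 AND NOT x4 AND NOT x2) OR (x1 AND NOT x4 AND x2) OR (x1 AND x4 AND NOT x2) OR (x1 AND x4 AND x2)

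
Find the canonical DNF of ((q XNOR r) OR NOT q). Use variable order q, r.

(NOT q AND NOT r) OR (NOT q AND r) OR (q AND r)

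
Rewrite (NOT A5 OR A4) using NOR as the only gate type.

(((A5 NOR A5) NOR A4) NOR ((A5 NOR A5) NOR A4))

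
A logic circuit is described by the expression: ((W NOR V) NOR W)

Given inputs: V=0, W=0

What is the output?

Substituting: ((0 NOR 0) NOR 0)
= 0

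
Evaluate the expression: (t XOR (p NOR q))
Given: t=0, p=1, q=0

Substituting: (0 XOR (1 NOR 0))
= 0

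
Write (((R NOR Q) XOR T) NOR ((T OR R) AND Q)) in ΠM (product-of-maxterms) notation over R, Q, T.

ΠM(0, 3, 5, 6, 7) = (R OR Q OR T) AND (R OR NOT Q OR NOT T) AND (NOT R OR Q OR NOT T) AND (NOT R OR NOT Q OR T) AND (NOT R OR NOT Q OR NOT T)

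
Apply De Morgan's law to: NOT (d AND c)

NOT d OR NOT c
De Morgan's: NOT(AND of terms) = OR of negations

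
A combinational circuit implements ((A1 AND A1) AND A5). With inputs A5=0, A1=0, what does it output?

Substituting: ((0 AND 0) AND 0)
= 0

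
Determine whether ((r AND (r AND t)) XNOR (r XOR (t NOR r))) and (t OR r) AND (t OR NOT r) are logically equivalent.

Yes, they are equivalent — the two output columns agree on all 4 assignments:
t | r | Expression 1 | Expression 2
-----------------------------------
0 | 0 | 0 | 0
0 | 1 | 0 | 0
1 | 0 | 1 | 1
1 | 1 | 1 | 1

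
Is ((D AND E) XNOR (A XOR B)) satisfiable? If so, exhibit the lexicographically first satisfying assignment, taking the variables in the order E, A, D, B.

E=0, A=0, D=0, B=0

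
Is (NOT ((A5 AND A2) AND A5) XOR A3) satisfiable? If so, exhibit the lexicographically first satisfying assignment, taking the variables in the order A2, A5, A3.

A2=0, A5=0, A3=0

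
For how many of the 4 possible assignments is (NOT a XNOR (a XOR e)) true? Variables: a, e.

Satisfying assignments: (0,1), (1,1)
Count: 2 out of 4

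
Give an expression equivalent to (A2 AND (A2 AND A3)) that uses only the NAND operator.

((A2 NAND ((A2 NAND A3) NAND (A2 NAND A3))) NAND (A2 NAND ((A2 NAND A3) NAND (A2 NAND A3))))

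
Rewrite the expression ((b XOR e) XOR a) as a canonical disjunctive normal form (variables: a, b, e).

(NOT a AND NOT b AND e) OR (NOT a AND b AND NOT e) OR (a AND NOT b AND NOT e) OR (a AND b AND e)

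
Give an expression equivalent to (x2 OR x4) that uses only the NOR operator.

((x2 NOR x4) NOR (x2 NOR x4))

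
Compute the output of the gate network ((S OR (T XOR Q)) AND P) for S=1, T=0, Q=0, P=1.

Substituting: ((1 OR (0 XOR 0)) AND 1)
= 1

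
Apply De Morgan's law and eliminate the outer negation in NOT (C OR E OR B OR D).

NOT C AND NOT E AND NOT B AND NOT D
De Morgan's: NOT(OR of terms) = AND of negations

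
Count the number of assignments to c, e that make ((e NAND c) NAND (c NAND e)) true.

Satisfying assignments: (1,1)
Count: 1 out of 4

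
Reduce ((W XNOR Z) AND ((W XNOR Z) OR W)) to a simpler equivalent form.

By absorption (E AND (E OR v) = E):
= (W XNOR Z)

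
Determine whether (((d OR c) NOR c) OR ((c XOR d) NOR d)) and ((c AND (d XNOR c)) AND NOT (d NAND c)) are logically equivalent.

No. Counterexample: with d=0, c=0, Expression 1 = 1 but Expression 2 = 0.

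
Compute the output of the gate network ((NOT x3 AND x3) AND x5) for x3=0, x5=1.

Substituting: ((NOT 0 AND 0) AND 1)
= 0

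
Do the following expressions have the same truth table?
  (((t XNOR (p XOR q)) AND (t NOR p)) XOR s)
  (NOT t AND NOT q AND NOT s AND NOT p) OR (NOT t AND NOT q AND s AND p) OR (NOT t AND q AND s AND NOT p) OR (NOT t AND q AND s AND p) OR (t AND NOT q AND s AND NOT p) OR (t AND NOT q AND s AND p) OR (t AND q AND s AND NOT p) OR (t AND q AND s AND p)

Yes, they are equivalent — the two output columns agree on all 16 assignments:
t | q | s | p | Expression 1 | Expression 2
-------------------------------------------
0 | 0 | 0 | 0 | 1 | 1
0 | 0 | 0 | 1 | 0 | 0
0 | 0 | 1 | 0 | 0 | 0
0 | 0 | 1 | 1 | 1 | 1
0 | 1 | 0 | 0 | 0 | 0
0 | 1 | 0 | 1 | 0 | 0
0 | 1 | 1 | 0 | 1 | 1
0 | 1 | 1 | 1 | 1 | 1
1 | 0 | 0 | 0 | 0 | 0
1 | 0 | 0 | 1 | 0 | 0
1 | 0 | 1 | 0 | 1 | 1
1 | 0 | 1 | 1 | 1 | 1
1 | 1 | 0 | 0 | 0 | 0
1 | 1 | 0 | 1 | 0 | 0
1 | 1 | 1 | 0 | 1 | 1
1 | 1 | 1 | 1 | 1 | 1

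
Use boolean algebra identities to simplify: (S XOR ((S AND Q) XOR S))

By XOR self-cancellation ((E XOR v) XOR v = E):
= (S AND Q)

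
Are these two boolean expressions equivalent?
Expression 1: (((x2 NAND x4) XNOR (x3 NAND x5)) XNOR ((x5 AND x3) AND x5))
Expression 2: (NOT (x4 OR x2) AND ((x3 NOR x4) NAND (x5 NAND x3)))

No. Counterexample: with x4=0, x3=1, x5=0, x2=0, Expression 1 = 0 but Expression 2 = 1.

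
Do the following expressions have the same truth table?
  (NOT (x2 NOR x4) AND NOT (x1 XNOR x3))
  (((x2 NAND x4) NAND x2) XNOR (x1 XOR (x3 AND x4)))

No. Counterexample: with x3=0, x1=0, x2=1, x4=0, Expression 1 = 0 but Expression 2 = 1.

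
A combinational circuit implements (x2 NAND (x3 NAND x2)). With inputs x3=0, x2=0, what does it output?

Substituting: (0 NAND (0 NAND 0))
= 1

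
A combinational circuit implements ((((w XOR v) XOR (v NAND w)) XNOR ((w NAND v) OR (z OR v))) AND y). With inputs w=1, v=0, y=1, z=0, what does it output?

Substituting: ((((1 XOR 0) XOR (0 NAND 1)) XNOR ((1 NAND 0) OR (0 OR 0))) AND 1)
= 0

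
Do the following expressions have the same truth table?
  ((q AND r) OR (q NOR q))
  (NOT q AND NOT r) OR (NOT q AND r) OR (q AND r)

Yes, they are equivalent — the two output columns agree on all 4 assignments:
q | r | Expression 1 | Expression 2
-----------------------------------
0 | 0 | 1 | 1
0 | 1 | 1 | 1
1 | 0 | 0 | 0
1 | 1 | 1 | 1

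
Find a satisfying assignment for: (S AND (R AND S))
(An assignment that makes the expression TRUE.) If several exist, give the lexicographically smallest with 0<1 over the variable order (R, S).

R=1, S=1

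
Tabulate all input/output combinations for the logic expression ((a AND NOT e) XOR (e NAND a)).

e | a | Output
--------------
0 | 0 | 1
0 | 1 | 0
1 | 0 | 1
1 | 1 | 0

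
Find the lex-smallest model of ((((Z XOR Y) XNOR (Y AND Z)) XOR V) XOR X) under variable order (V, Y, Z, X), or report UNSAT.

V=0, Y=0, Z=0, X=0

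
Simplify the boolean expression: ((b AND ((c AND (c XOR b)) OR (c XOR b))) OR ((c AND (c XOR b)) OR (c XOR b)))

By absorption (E OR (E AND v) = E) then absorption (E OR (E AND v) = E):
= (c XOR b)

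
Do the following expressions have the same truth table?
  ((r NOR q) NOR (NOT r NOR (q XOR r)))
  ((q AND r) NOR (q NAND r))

No. Counterexample: with q=0, r=1, Expression 1 = 1 but Expression 2 = 0.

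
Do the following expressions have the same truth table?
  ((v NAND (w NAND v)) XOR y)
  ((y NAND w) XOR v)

No. Counterexample: with y=0, v=1, w=1, Expression 1 = 1 but Expression 2 = 0.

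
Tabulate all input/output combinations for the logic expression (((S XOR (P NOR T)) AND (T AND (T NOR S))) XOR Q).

Q | P | T | S | Output
----------------------
0 | 0 | 0 | 0 | 0
0 | 0 | 0 | 1 | 0
0 | 0 | 1 | 0 | 0
0 | 0 | 1 | 1 | 0
0 | 1 | 0 | 0 | 0
0 | 1 | 0 | 1 | 0
0 | 1 | 1 | 0 | 0
0 | 1 | 1 | 1 | 0
1 | 0 | 0 | 0 | 1
1 | 0 | 0 | 1 | 1
1 | 0 | 1 | 0 | 1
1 | 0 | 1 | 1 | 1
1 | 1 | 0 | 0 | 1
1 | 1 | 0 | 1 | 1
1 | 1 | 1 | 0 | 1
1 | 1 | 1 | 1 | 1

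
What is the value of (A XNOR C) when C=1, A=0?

Substituting: (0 XNOR 1)
= 0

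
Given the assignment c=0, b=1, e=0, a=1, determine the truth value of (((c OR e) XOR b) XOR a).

Substituting: (((0 OR 0) XOR 1) XOR 1)
= 0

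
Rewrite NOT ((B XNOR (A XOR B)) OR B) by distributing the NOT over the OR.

NOT (B XNOR (A XOR B)) AND NOT B
De Morgan's: NOT(OR of terms) = AND of negations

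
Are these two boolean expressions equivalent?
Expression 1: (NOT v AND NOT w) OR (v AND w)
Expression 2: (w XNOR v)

Yes, they are equivalent — the two output columns agree on all 4 assignments:
v | w | Expression 1 | Expression 2
-----------------------------------
0 | 0 | 1 | 1
0 | 1 | 0 | 0
1 | 0 | 0 | 0
1 | 1 | 1 | 1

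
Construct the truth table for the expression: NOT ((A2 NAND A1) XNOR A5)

A5 | A1 | A2 | Output
---------------------
0 | 0 | 0 | 1
0 | 0 | 1 | 1
0 | 1 | 0 | 1
0 | 1 | 1 | 0
1 | 0 | 0 | 0
1 | 0 | 1 | 0
1 | 1 | 0 | 0
1 | 1 | 1 | 1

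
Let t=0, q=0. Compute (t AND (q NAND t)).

Substituting: (0 AND (0 NAND 0))
= 0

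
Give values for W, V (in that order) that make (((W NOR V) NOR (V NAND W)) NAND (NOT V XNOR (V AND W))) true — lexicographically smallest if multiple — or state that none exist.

W=0, V=0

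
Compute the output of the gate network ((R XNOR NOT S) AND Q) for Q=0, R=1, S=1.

Substituting: ((1 XNOR NOT 1) AND 0)
= 0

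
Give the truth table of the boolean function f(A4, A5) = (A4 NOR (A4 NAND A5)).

A4 | A5 | Output
----------------
0 | 0 | 0
0 | 1 | 0
1 | 0 | 0
1 | 1 | 0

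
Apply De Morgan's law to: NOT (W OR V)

NOT W AND NOT V
De Morgan's: NOT(OR of terms) = AND of negations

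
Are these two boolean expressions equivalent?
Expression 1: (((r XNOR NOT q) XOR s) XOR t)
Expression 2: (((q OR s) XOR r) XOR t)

No. Counterexample: with r=0, q=1, s=1, t=0, Expression 1 = 0 but Expression 2 = 1.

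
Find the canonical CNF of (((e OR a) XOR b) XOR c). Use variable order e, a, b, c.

(e OR a OR b OR c) AND (e OR a OR NOT b OR NOT c) AND (e OR NOT a OR b OR NOT c) AND (e OR NOT a OR NOT b OR c) AND (NOT e OR a OR b OR NOT c) AND (NOT e OR a OR NOT b OR c) AND (NOT e OR NOT a OR b OR NOT c) AND (NOT e OR NOT a OR NOT b OR c)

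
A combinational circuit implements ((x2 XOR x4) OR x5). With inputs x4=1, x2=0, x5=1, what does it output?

Substituting: ((0 XOR 1) OR 1)
= 1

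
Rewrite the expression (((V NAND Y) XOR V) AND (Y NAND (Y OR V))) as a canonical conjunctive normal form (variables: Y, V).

(Y OR NOT V) AND (NOT Y OR V) AND (NOT Y OR NOT V)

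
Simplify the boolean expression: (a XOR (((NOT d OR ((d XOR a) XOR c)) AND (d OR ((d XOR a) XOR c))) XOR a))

By XOR self-cancellation ((E XOR v) XOR v = E) then distribution ((E OR v) AND (E OR NOT v) = E):
= ((d XOR a) XOR c)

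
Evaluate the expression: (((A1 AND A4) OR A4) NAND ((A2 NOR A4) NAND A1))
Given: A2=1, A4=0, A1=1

Substituting: (((1 AND 0) OR 0) NAND ((1 NOR 0) NAND 1))
= 1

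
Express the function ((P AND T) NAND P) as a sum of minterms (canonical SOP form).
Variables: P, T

Σm(0, 1, 2) = (NOT P AND NOT T) OR (NOT P AND T) OR (P AND NOT T)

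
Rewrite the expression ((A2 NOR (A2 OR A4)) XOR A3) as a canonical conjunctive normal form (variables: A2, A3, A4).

(A2 OR A3 OR NOT A4) AND (A2 OR NOT A3 OR A4) AND (NOT A2 OR A3 OR A4) AND (NOT A2 OR A3 OR NOT A4)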